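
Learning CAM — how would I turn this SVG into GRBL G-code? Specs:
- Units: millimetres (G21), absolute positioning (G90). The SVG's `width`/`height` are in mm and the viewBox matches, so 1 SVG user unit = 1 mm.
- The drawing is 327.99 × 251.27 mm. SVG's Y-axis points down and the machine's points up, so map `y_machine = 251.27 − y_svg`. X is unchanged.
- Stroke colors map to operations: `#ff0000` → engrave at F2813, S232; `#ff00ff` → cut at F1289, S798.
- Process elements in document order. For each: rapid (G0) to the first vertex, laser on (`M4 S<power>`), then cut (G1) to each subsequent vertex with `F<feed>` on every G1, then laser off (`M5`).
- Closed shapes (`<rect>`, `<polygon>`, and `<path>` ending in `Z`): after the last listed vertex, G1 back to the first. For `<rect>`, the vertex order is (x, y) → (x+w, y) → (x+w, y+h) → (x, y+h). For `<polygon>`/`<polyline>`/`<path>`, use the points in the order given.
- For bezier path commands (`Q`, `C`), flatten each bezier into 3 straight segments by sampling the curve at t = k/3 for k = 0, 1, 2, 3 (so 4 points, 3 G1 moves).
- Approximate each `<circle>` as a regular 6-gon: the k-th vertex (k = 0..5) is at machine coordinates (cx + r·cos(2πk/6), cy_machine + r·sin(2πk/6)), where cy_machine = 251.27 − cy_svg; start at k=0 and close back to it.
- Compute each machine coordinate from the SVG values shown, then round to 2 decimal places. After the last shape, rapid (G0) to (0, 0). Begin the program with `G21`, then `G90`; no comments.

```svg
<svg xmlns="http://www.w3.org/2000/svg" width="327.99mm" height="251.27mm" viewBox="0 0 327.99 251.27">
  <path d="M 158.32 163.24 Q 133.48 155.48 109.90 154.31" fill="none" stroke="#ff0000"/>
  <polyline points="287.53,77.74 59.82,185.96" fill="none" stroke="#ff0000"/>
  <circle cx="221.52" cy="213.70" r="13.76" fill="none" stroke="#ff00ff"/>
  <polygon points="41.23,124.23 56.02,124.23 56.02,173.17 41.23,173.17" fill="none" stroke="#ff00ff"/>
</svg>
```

viewBox `0 0 327.99 251.27` with mm width/height → 1 unit = 1 mm. Flip: y_m = 251.27 − y_svg.

**Shape 1** — `<path>` quadratic bezier, stroke `#ff0000` → engrave (S232, F2813). Control points (SVG): P0=(158.32,163.24), P1=(133.48,155.48), P2=(109.90,154.31); sampled at t=k/3. Machine vertices: (158.32,88.03) → (141.90,92.47) → (125.76,95.45) → (109.90,96.96). Open path.

**Shape 2** — `<polyline>` line segment, stroke `#ff0000` → engrave (S232, F2813). Machine vertices: (287.53,173.53) → (59.82,65.31). Open path.

**Shape 3** — `<circle>` circle, stroke `#ff00ff` → cut (S798, F1289). Machine vertices: (235.28,37.57) → (228.40,49.49) → (214.64,49.49) → (207.76,37.57) → (214.64,25.65) → (228.40,25.65) → (235.28,37.57). Closed: final G1 returns to the first vertex.

**Shape 4** — `<polygon>` rectangle, stroke `#ff00ff` → cut (S798, F1289). Machine vertices: (41.23,127.04) → (56.02,127.04) → (56.02,78.10) → (41.23,78.10) → (41.23,127.04). Closed: final G1 returns to the first vertex.

G21
G90
G0 X158.32 Y88.03
M4 S232
G1 X141.90 Y92.47 F2813
G1 X125.76 Y95.45 F2813
G1 X109.90 Y96.96 F2813
M5
G0 X287.53 Y173.53
M4 S232
G1 X59.82 Y65.31 F2813
M5
G0 X235.28 Y37.57
M4 S798
G1 X228.40 Y49.49 F1289
G1 X214.64 Y49.49 F1289
G1 X207.76 Y37.57 F1289
G1 X214.64 Y25.65 F1289
G1 X228.40 Y25.65 F1289
G1 X235.28 Y37.57 F1289
M5
G0 X41.23 Y127.04
M4 S798
G1 X56.02 Y127.04 F1289
G1 X56.02 Y78.10 F1289
G1 X41.23 Y78.10 F1289
G1 X41.23 Y127.04 F1289
M5
G0 X0.00 Y0.00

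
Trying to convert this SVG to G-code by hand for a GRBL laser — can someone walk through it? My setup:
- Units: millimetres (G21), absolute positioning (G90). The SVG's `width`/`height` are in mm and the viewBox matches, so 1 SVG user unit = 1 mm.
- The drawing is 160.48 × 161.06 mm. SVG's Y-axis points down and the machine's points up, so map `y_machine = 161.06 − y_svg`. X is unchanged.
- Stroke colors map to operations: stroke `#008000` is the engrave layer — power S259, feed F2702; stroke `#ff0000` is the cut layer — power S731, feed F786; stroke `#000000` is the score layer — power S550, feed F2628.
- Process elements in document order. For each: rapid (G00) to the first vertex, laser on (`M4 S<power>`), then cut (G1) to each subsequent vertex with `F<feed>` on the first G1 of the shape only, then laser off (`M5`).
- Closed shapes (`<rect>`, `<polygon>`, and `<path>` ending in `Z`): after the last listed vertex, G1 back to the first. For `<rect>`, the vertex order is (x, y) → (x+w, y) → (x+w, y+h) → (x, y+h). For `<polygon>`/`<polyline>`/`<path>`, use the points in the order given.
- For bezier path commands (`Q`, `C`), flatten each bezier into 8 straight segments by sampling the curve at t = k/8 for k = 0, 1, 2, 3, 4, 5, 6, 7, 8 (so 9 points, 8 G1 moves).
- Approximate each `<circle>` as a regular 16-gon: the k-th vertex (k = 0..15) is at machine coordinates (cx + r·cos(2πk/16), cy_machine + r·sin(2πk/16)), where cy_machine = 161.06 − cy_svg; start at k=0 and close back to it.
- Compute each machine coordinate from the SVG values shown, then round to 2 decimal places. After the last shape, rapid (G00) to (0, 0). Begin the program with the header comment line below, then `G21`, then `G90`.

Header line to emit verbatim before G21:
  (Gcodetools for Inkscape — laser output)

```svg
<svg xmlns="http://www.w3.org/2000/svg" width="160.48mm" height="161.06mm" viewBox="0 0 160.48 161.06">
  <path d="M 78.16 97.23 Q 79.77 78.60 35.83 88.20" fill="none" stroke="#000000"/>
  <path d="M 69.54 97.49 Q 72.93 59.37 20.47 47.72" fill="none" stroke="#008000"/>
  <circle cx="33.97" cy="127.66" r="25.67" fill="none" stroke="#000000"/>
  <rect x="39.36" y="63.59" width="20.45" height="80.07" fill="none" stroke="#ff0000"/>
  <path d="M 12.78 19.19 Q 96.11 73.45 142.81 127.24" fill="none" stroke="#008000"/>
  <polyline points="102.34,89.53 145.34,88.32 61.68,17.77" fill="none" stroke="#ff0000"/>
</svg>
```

(Gcodetools for Inkscape — laser output)
G21
G90
G00 X78.16 Y63.83
M4 S550
G1 X77.85 Y68.05 F2628
G1 X76.12 Y71.38
G1 X72.96 Y73.83
G1 X68.38 Y75.40
G1 X62.38 Y76.09
G1 X54.95 Y75.90
G1 X46.10 Y74.82
G1 X35.83 Y72.86
M5
G00 X69.54 Y63.57
M4 S259
G1 X69.51 Y72.69 F2702
G1 X67.74 Y80.98
G1 X64.23 Y88.44
G1 X58.97 Y95.07
G1 X51.96 Y100.88
G1 X43.21 Y105.86
G1 X32.71 Y110.01
G1 X20.47 Y113.34
M5
G00 X59.64 Y33.40
M4 S550
G1 X57.69 Y43.22 F2628
G1 X52.12 Y51.55
G1 X43.79 Y57.12
G1 X33.97 Y59.07
G1 X24.15 Y57.12
G1 X15.82 Y51.55
G1 X10.25 Y43.22
G1 X8.30 Y33.40
G1 X10.25 Y23.58
G1 X15.82 Y15.25
G1 X24.15 Y9.68
G1 X33.97 Y7.73
G1 X43.79 Y9.68
G1 X52.12 Y15.25
G1 X57.69 Y23.58
G1 X59.64 Y33.40
M5
G00 X39.36 Y97.47
M4 S731
G1 X59.81 Y97.47 F786
G1 X59.81 Y17.40
G1 X39.36 Y17.40
G1 X39.36 Y97.47
M5
G00 X12.78 Y141.87
M4 S259
G1 X33.04 Y128.31 F2702
G1 X52.16 Y114.77
G1 X70.13 Y101.24
G1 X86.95 Y87.73
G1 X102.63 Y74.23
G1 X117.17 Y60.74
G1 X130.56 Y47.27
G1 X142.81 Y33.82
M5
G00 X102.34 Y71.53
M4 S731
G1 X145.34 Y72.74 F786
G1 X61.68 Y143.29
M5
G00 X0.00 Y0.00

Since the viewBox matches the mm dimensions, user units are millimetres directly. The only transform is the Y-flip y_m = 161.06 − y_svg.

Shape 1 is a quadratic bezier drawn with `<path>`. Its stroke #000000 means score at S550, F2628. After flipping Y the toolpath is (78.16,63.83) → (77.85,68.05) → (76.12,71.38) → (72.96,73.83) → (68.38,75.40) → (62.38,76.09) → (54.95,75.90) → (46.10,74.82) → (35.83,72.86).

Shape 2 is a quadratic bezier drawn with `<path>`. Its stroke #008000 means engrave at S259, F2702. After flipping Y the toolpath is (69.54,63.57) → (69.51,72.69) → (67.74,80.98) → (64.23,88.44) → (58.97,95.07) → (51.96,100.88) → (43.21,105.86) → (32.71,110.01) → (20.47,113.34).

Shape 3 is a circle drawn with `<circle>`. Its stroke #000000 means score at S550, F2628. After flipping Y the toolpath is (59.64,33.40) → (57.69,43.22) → (52.12,51.55) → (43.79,57.12) → (33.97,59.07) → (24.15,57.12) → (15.82,51.55) → (10.25,43.22) → (8.30,33.40) → (10.25,23.58) → (15.82,15.25) → (24.15,9.68) → (33.97,7.73) → (43.79,9.68) → (52.12,15.25) → (57.69,23.58) → (59.64,33.40), returning to the start.

Shape 4 is a rectangle drawn with `<rect>`. Its stroke #ff0000 means cut at S731, F786. After flipping Y the toolpath is (39.36,97.47) → (59.81,97.47) → (59.81,17.40) → (39.36,17.40) → (39.36,97.47), returning to the start.

Shape 5 is a quadratic bezier drawn with `<path>`. Its stroke #008000 means engrave at S259, F2702. After flipping Y the toolpath is (12.78,141.87) → (33.04,128.31) → (52.16,114.77) → (70.13,101.24) → (86.95,87.73) → (102.63,74.23) → (117.17,60.74) → (130.56,47.27) → (142.81,33.82).

Shape 6 is a open polyline drawn with `<polyline>`. Its stroke #ff0000 means cut at S731, F786. After flipping Y the toolpath is (102.34,71.53) → (145.34,72.74) → (61.68,143.29).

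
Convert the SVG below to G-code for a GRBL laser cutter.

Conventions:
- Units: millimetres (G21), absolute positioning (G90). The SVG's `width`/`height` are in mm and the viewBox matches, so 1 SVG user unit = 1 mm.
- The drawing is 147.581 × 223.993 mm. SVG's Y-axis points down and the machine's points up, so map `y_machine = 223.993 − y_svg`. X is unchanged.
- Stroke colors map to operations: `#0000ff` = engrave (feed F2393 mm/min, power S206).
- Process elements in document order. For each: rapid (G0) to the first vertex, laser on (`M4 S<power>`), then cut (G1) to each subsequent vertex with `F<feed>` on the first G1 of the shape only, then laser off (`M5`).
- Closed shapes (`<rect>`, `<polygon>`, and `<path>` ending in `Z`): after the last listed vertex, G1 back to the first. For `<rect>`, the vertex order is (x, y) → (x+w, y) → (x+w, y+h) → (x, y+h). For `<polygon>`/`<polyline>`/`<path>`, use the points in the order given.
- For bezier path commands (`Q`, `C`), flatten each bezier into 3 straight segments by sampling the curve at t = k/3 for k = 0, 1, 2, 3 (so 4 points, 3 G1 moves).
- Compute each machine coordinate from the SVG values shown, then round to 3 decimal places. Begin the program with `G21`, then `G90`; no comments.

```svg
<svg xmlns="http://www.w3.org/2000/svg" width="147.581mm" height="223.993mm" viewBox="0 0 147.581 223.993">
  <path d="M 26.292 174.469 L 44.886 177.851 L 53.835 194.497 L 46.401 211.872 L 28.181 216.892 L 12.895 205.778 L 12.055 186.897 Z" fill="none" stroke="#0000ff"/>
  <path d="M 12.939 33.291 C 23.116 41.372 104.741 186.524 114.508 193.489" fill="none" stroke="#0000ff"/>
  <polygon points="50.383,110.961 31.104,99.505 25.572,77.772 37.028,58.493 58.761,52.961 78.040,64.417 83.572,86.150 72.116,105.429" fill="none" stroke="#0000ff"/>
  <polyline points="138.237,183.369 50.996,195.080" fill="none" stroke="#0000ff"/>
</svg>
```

G21
G90
G0 X26.292 Y49.524
M4 S206
G1 X44.886 Y46.142 F2393
G1 X53.835 Y29.496
G1 X46.401 Y12.121
G1 X28.181 Y7.101
G1 X12.895 Y18.215
G1 X12.055 Y37.096
G1 X26.292 Y49.524
M5
G0 X12.939 Y190.702
M4 S206
G1 X41.624 Y147.125 F2393
G1 X86.096 Y73.337
G1 X114.508 Y30.504
M5
G0 X50.383 Y113.032
M4 S206
G1 X31.104 Y124.488 F2393
G1 X25.572 Y146.221
G1 X37.028 Y165.500
G1 X58.761 Y171.032
G1 X78.040 Y159.576
G1 X83.572 Y137.843
G1 X72.116 Y118.564
G1 X50.383 Y113.032
M5
G0 X138.237 Y40.624
M4 S206
G1 X50.996 Y28.913 F2393
M5

viewBox `0 0 147.581 223.993` with mm width/height → 1 unit = 1 mm. Flip: y_m = 223.993 − y_svg.

**Shape 1** — `<path>` regular polygon, stroke `#0000ff` → engrave (S206, F2393). Machine vertices: (26.292,49.524) → (44.886,46.142) → (53.835,29.496) → (46.401,12.121) → (28.181,7.101) → (12.895,18.215) → (12.055,37.096) → (26.292,49.524). Closed: final G1 returns to the first vertex.

**Shape 2** — `<path>` cubic bezier, stroke `#0000ff` → engrave (S206, F2393). Control points (SVG): P0=(12.939,33.291), P1=(23.116,41.372), P2=(104.741,186.524), P3=(114.508,193.489); sampled at t=k/3. Machine vertices: (12.939,190.702) → (41.624,147.125) → (86.096,73.337) → (114.508,30.504). Open path.

**Shape 3** — `<polygon>` regular polygon, stroke `#0000ff` → engrave (S206, F2393). Machine vertices: (50.383,113.032) → (31.104,124.488) → (25.572,146.221) → (37.028,165.500) → (58.761,171.032) → (78.040,159.576) → (83.572,137.843) → (72.116,118.564) → (50.383,113.032). Closed: final G1 returns to the first vertex.

**Shape 4** — `<polyline>` line segment, stroke `#0000ff` → engrave (S206, F2393). Machine vertices: (138.237,40.624) → (50.996,28.913). Open path.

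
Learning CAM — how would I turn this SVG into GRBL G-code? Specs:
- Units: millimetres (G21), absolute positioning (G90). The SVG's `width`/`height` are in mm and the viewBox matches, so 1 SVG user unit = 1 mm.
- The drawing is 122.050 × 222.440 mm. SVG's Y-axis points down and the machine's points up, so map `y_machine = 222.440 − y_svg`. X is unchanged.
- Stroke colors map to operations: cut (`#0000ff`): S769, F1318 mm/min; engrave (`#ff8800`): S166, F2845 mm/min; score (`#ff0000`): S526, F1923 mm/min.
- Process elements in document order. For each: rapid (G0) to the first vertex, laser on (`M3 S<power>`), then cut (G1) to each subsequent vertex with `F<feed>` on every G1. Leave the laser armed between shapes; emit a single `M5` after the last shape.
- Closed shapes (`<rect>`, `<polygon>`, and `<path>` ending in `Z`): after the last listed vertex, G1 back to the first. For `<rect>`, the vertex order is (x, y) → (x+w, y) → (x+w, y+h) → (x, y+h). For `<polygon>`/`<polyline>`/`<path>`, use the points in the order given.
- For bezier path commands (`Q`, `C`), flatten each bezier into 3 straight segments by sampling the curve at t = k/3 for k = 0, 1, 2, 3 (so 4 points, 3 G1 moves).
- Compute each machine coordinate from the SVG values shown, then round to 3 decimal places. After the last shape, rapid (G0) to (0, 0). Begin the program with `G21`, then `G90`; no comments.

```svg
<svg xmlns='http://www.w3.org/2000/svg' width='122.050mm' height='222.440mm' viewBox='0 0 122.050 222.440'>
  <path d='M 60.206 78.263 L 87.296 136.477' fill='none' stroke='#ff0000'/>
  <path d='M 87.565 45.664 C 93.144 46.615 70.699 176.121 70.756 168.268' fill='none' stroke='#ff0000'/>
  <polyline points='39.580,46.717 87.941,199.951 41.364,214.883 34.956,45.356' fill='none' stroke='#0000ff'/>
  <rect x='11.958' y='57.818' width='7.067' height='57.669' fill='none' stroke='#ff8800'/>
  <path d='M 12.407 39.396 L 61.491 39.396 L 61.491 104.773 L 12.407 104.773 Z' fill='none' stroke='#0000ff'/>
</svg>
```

G21
G90
G0 X60.206 Y144.177
M3 S526
G1 X87.296 Y85.963 F1923
G0 X87.565 Y176.776
M3 S526
G1 X85.674 Y142.822 F1923
G1 X76.328 Y82.257 F1923
G1 X70.756 Y54.172 F1923
G0 X39.580 Y175.723
M3 S769
G1 X87.941 Y22.489 F1318
G1 X41.364 Y7.557 F1318
G1 X34.956 Y177.084 F1318
G0 X11.958 Y164.622
M3 S166
G1 X19.025 Y164.622 F2845
G1 X19.025 Y106.953 F2845
G1 X11.958 Y106.953 F2845
G1 X11.958 Y164.622 F2845
G0 X12.407 Y183.044
M3 S769
G1 X61.491 Y183.044 F1318
G1 X61.491 Y117.667 F1318
G1 X12.407 Y117.667 F1318
G1 X12.407 Y183.044 F1318
M5
G0 X0.000 Y0.000

1 u = 1 mm; y_m = 222.440 − y.

[1] `<path>` line segment, #ff0000→score S526 F1923: (60.206,144.177) → (87.296,85.963)

[2] `<path>` cubic bezier, #ff0000→score S526 F1923: (87.565,176.776) → (85.674,142.822) → (76.328,82.257) → (70.756,54.172)

[3] `<polyline>` open polyline, #0000ff→cut S769 F1318: (39.580,175.723) → (87.941,22.489) → (41.364,7.557) → (34.956,177.084)

[4] `<rect>` rectangle, #ff8800→engrave S166 F2845: (11.958,164.622) → (19.025,164.622) → (19.025,106.953) → (11.958,106.953) → (11.958,164.622) (closed)

[5] `<path>` rectangle, #0000ff→cut S769 F1318: (12.407,183.044) → (61.491,183.044) → (61.491,117.667) → (12.407,117.667) → (12.407,183.044) (closed)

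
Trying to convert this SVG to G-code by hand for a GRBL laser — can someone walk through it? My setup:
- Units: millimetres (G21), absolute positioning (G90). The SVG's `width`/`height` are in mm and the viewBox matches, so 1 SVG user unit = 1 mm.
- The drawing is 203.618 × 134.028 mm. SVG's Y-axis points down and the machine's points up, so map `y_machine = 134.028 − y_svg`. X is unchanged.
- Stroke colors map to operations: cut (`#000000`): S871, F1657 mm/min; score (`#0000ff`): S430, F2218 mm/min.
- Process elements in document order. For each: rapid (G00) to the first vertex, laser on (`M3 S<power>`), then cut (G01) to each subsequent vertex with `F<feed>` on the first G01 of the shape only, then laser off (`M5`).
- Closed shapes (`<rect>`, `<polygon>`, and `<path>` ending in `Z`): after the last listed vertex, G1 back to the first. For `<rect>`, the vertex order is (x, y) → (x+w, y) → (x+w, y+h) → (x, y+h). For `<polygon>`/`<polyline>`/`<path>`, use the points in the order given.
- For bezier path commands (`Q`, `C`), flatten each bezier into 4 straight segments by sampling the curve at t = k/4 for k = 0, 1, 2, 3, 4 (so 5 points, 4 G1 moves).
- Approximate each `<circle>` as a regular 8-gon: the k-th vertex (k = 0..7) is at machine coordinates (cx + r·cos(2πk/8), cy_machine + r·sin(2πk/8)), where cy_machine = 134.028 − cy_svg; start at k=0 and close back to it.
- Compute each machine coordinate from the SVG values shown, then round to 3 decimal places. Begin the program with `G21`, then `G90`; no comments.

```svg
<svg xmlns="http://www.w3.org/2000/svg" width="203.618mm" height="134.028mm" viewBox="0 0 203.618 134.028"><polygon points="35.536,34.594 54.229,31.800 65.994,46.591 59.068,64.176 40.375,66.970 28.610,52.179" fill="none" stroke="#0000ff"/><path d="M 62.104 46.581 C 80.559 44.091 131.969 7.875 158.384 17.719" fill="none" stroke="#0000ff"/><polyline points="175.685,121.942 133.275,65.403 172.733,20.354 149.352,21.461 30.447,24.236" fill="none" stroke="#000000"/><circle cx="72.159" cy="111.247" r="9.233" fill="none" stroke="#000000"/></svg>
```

G21
G90
G00 X35.536 Y99.434
M3 S430
G01 X54.229 Y102.228 F2218
G01 X65.994 Y87.437
G01 X59.068 Y69.852
G01 X40.375 Y67.058
G01 X28.610 Y81.849
G01 X35.536 Y99.434
M5
G00 X62.104 Y87.447
M3 S430
G01 X81.219 Y94.391 F2218
G01 X107.259 Y106.503
G01 X134.792 Y116.302
G01 X158.384 Y116.309
M5
G00 X175.685 Y12.086
M3 S871
G01 X133.275 Y68.625 F1657
G01 X172.733 Y113.674
G01 X149.352 Y112.567
G01 X30.447 Y109.792
M5
G00 X81.392 Y22.781
M3 S871
G01 X78.688 Y29.310 F1657
G01 X72.159 Y32.014
G01 X65.630 Y29.310
G01 X62.926 Y22.781
G01 X65.630 Y16.252
G01 X72.159 Y13.548
G01 X78.688 Y16.252
G01 X81.392 Y22.781
M5

1 u = 1 mm; y_m = 134.028 − y.

[1] `<polygon>` regular polygon, #0000ff→score S430 F2218: (35.536,99.434) → (54.229,102.228) → (65.994,87.437) → (59.068,69.852) → (40.375,67.058) → (28.610,81.849) → (35.536,99.434) (closed)

[2] `<path>` cubic bezier, #0000ff→score S430 F2218: (62.104,87.447) → (81.219,94.391) → (107.259,106.503) → (134.792,116.302) → (158.384,116.309)

[3] `<polyline>` open polyline, #000000→cut S871 F1657: (175.685,12.086) → (133.275,68.625) → (172.733,113.674) → (149.352,112.567) → (30.447,109.792)

[4] `<circle>` circle, #000000→cut S871 F1657: (81.392,22.781) → (78.688,29.310) → (72.159,32.014) → (65.630,29.310) → (62.926,22.781) → (65.630,16.252) → (72.159,13.548) → (78.688,16.252) → (81.392,22.781) (closed)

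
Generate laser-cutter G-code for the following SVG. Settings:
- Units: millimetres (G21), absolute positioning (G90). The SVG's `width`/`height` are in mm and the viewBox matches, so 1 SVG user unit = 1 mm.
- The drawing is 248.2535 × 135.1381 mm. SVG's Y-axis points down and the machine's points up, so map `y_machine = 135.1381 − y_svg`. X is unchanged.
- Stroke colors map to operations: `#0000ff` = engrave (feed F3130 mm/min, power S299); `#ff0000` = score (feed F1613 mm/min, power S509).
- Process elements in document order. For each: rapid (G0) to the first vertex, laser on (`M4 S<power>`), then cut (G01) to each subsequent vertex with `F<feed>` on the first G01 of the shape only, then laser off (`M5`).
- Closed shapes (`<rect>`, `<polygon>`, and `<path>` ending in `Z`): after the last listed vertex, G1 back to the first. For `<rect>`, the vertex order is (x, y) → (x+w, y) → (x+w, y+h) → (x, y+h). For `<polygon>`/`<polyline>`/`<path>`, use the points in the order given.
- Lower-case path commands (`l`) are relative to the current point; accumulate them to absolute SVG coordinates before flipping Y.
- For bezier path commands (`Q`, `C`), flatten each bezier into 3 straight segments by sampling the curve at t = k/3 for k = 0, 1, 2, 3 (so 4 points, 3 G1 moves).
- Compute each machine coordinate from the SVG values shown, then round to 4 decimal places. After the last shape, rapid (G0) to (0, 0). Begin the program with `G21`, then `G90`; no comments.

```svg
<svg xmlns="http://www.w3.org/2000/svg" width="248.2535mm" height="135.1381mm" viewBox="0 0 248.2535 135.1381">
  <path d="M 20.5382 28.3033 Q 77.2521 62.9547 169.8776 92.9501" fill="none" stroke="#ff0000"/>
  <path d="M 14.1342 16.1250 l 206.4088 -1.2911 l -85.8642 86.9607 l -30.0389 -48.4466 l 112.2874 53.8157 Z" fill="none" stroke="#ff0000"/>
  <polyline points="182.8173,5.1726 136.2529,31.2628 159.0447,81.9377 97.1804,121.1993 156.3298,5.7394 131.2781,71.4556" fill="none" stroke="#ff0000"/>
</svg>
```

Since the viewBox matches the mm dimensions, user units are millimetres directly. The only transform is the Y-flip y_m = 135.1381 − y_svg.

Shape 1 is a quadratic bezier drawn with `<path>`. Its stroke #ff0000 means score at S509, F1613. After flipping Y the toolpath is (20.5382,106.8348) → (62.3376,84.2512) → (112.1174,62.7023) → (169.8776,42.1880).

Shape 2 is a closed polygon drawn with `<path>`. Its stroke #ff0000 means score at S509, F1613. After flipping Y the toolpath is (14.1342,119.0131) → (220.5430,120.3042) → (134.6788,33.3435) → (104.6399,81.7901) → (216.9273,27.9744) → (14.1342,119.0131), returning to the start.

Shape 3 is a open polyline drawn with `<polyline>`. Its stroke #ff0000 means score at S509, F1613. After flipping Y the toolpath is (182.8173,129.9655) → (136.2529,103.8753) → (159.0447,53.2004) → (97.1804,13.9388) → (156.3298,129.3987) → (131.2781,63.6825).

G21
G90
G0 X20.5382 Y106.8348
M4 S509
G01 X62.3376 Y84.2512 F1613
G01 X112.1174 Y62.7023
G01 X169.8776 Y42.1880
M5
G0 X14.1342 Y119.0131
M4 S509
G01 X220.5430 Y120.3042 F1613
G01 X134.6788 Y33.3435
G01 X104.6399 Y81.7901
G01 X216.9273 Y27.9744
G01 X14.1342 Y119.0131
M5
G0 X182.8173 Y129.9655
M4 S509
G01 X136.2529 Y103.8753 F1613
G01 X159.0447 Y53.2004
G01 X97.1804 Y13.9388
G01 X156.3298 Y129.3987
G01 X131.2781 Y63.6825
M5
G0 X0.0000 Y0.0000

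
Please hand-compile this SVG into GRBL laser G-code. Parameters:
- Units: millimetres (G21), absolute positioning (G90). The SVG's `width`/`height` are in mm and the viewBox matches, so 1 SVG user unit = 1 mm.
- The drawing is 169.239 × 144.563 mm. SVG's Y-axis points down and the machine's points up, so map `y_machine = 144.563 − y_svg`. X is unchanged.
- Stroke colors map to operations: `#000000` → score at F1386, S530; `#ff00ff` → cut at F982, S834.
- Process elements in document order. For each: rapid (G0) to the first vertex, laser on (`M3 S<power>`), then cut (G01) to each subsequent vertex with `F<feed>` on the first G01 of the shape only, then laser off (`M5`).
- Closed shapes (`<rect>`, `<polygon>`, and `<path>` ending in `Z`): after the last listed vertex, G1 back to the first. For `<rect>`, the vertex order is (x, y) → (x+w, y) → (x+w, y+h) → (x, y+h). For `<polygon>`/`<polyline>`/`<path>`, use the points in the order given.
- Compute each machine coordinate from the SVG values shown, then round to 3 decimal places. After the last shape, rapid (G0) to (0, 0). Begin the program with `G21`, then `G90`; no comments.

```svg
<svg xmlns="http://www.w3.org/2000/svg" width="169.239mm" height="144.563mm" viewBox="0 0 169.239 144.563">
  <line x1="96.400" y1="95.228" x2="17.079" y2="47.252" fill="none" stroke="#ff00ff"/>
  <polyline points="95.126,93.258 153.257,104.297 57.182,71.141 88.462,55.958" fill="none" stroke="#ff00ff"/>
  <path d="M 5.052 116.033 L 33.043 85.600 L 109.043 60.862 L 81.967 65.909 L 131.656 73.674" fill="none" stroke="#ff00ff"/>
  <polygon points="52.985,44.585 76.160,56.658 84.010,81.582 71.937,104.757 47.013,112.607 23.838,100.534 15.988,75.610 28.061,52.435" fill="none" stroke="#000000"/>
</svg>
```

G21
G90
G0 X96.400 Y49.335
M3 S834
G01 X17.079 Y97.311 F982
M5
G0 X95.126 Y51.305
M3 S834
G01 X153.257 Y40.266 F982
G01 X57.182 Y73.422
G01 X88.462 Y88.605
M5
G0 X5.052 Y28.530
M3 S834
G01 X33.043 Y58.963 F982
G01 X109.043 Y83.701
G01 X81.967 Y78.654
G01 X131.656 Y70.889
M5
G0 X52.985 Y99.978
M3 S530
G01 X76.160 Y87.905 F1386
G01 X84.010 Y62.981
G01 X71.937 Y39.806
G01 X47.013 Y31.956
G01 X23.838 Y44.029
G01 X15.988 Y68.953
G01 X28.061 Y92.128
G01 X52.985 Y99.978
M5
G0 X0.000 Y0.000

viewBox `0 0 169.239 144.563` with mm width/height → 1 unit = 1 mm. Flip: y_m = 144.563 − y_svg.

**Shape 1** — `<line>` line segment, stroke `#ff00ff` → cut (S834, F982). Machine vertices: (96.400,49.335) → (17.079,97.311). Open path.

**Shape 2** — `<polyline>` open polyline, stroke `#ff00ff` → cut (S834, F982). Machine vertices: (95.126,51.305) → (153.257,40.266) → (57.182,73.422) → (88.462,88.605). Open path.

**Shape 3** — `<path>` open polyline, stroke `#ff00ff` → cut (S834, F982). Machine vertices: (5.052,28.530) → (33.043,58.963) → (109.043,83.701) → (81.967,78.654) → (131.656,70.889). Open path.

**Shape 4** — `<polygon>` regular polygon, stroke `#000000` → score (S530, F1386). Machine vertices: (52.985,99.978) → (76.160,87.905) → (84.010,62.981) → (71.937,39.806) → (47.013,31.956) → (23.838,44.029) → (15.988,68.953) → (28.061,92.128) → (52.985,99.978). Closed: final G1 returns to the first vertex.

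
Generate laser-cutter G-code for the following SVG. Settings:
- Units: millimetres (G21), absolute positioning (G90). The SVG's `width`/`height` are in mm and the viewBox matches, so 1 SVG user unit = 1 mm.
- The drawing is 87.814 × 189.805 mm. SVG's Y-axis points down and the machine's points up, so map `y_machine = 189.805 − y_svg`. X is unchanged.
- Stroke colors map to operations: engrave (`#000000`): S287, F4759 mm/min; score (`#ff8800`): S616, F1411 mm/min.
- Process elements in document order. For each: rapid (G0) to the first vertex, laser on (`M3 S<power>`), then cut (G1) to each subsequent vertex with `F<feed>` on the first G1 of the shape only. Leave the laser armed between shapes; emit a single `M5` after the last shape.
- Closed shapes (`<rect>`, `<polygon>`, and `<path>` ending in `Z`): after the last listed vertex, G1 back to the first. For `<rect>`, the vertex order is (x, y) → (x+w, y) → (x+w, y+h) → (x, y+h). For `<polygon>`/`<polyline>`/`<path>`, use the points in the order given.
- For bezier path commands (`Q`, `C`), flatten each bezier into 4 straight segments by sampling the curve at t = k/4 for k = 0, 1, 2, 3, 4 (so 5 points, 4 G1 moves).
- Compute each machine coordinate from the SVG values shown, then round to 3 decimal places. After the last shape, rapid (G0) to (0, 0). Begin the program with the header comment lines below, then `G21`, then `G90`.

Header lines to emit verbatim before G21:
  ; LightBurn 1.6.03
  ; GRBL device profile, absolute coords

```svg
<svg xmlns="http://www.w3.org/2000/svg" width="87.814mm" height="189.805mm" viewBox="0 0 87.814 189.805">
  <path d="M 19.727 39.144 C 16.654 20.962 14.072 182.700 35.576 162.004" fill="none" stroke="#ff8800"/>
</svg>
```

; LightBurn 1.6.03
; GRBL device profile, absolute coords
G21
G90
G0 X19.727 Y150.661
M3 S616
G1 X17.883 Y136.224 F1411
G1 X18.435 Y88.288
G1 X23.595 Y40.824
G1 X35.576 Y27.801
M5
G0 X0.000 Y0.000

Since the viewBox matches the mm dimensions, user units are millimetres directly. The only transform is the Y-flip y_m = 189.805 − y_svg.

Shape 1 is a cubic bezier drawn with `<path>`. Its stroke #ff8800 means score at S616, F1411. After flipping Y the toolpath is (19.727,150.661) → (17.883,136.224) → (18.435,88.288) → (23.595,40.824) → (35.576,27.801).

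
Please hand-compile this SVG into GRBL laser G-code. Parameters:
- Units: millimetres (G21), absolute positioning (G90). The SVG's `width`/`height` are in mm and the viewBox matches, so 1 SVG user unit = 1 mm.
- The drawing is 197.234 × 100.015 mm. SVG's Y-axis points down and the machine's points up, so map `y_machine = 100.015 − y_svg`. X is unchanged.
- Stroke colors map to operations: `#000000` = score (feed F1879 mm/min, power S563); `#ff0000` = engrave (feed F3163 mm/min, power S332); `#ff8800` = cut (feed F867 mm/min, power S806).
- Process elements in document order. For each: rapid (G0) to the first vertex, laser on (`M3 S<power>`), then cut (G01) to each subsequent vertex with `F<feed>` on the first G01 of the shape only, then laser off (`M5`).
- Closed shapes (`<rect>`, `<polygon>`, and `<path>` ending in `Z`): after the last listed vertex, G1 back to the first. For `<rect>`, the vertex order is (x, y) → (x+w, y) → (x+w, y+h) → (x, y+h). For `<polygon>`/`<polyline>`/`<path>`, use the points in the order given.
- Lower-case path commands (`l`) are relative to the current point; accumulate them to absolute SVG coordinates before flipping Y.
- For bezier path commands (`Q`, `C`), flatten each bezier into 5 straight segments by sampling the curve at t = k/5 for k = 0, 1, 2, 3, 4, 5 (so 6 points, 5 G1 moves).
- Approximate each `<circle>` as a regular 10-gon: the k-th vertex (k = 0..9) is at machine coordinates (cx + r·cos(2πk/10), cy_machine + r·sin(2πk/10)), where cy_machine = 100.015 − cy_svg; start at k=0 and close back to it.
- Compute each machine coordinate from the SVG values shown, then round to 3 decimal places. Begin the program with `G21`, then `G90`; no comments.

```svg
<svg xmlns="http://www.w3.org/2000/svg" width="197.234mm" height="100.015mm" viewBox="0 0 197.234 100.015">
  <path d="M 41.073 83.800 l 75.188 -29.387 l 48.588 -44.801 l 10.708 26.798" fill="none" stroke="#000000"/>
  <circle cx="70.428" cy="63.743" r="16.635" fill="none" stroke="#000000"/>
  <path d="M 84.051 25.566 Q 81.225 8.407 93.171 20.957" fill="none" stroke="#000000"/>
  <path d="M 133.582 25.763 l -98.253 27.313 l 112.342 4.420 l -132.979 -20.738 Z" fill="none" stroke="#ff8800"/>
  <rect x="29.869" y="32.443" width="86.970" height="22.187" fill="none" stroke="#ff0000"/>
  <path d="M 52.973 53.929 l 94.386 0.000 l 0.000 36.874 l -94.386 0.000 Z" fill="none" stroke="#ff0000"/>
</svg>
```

1 u = 1 mm; y_m = 100.015 − y.

[1] `<path>` open polyline, #000000→score S563 F1879: (41.073,16.215) → (116.261,45.602) → (164.849,90.403) → (175.557,63.605)

[2] `<circle>` circle, #000000→score S563 F1879: (87.063,36.272) → (83.886,46.050) → (75.568,52.093) → (65.288,52.093) → (56.970,46.050) → (53.793,36.272) → (56.970,26.494) → (65.288,20.451) → (75.568,20.451) → (83.886,26.494) → (87.063,36.272) (closed)

[3] `<path>` quadratic bezier, #000000→score S563 F1879: (84.051,74.449) → (83.511,80.124) → (84.154,83.423) → (85.978,84.345) → (88.983,82.890) → (93.171,79.058)

[4] `<path>` closed polygon, #ff8800→cut S806 F867: (133.582,74.252) → (35.329,46.939) → (147.671,42.519) → (14.692,63.257) → (133.582,74.252) (closed)

[5] `<rect>` rectangle, #ff0000→engrave S332 F3163: (29.869,67.572) → (116.839,67.572) → (116.839,45.385) → (29.869,45.385) → (29.869,67.572) (closed)

[6] `<path>` rectangle, #ff0000→engrave S332 F3163: (52.973,46.086) → (147.359,46.086) → (147.359,9.212) → (52.973,9.212) → (52.973,46.086) (closed)

G21
G90
G0 X41.073 Y16.215
M3 S563
G01 X116.261 Y45.602 F1879
G01 X164.849 Y90.403
G01 X175.557 Y63.605
M5
G0 X87.063 Y36.272
M3 S563
G01 X83.886 Y46.050 F1879
G01 X75.568 Y52.093
G01 X65.288 Y52.093
G01 X56.970 Y46.050
G01 X53.793 Y36.272
G01 X56.970 Y26.494
G01 X65.288 Y20.451
G01 X75.568 Y20.451
G01 X83.886 Y26.494
G01 X87.063 Y36.272
M5
G0 X84.051 Y74.449
M3 S563
G01 X83.511 Y80.124 F1879
G01 X84.154 Y83.423
G01 X85.978 Y84.345
G01 X88.983 Y82.890
G01 X93.171 Y79.058
M5
G0 X133.582 Y74.252
M3 S806
G01 X35.329 Y46.939 F867
G01 X147.671 Y42.519
G01 X14.692 Y63.257
G01 X133.582 Y74.252
M5
G0 X29.869 Y67.572
M3 S332
G01 X116.839 Y67.572 F3163
G01 X116.839 Y45.385
G01 X29.869 Y45.385
G01 X29.869 Y67.572
M5
G0 X52.973 Y46.086
M3 S332
G01 X147.359 Y46.086 F3163
G01 X147.359 Y9.212
G01 X52.973 Y9.212
G01 X52.973 Y46.086
M5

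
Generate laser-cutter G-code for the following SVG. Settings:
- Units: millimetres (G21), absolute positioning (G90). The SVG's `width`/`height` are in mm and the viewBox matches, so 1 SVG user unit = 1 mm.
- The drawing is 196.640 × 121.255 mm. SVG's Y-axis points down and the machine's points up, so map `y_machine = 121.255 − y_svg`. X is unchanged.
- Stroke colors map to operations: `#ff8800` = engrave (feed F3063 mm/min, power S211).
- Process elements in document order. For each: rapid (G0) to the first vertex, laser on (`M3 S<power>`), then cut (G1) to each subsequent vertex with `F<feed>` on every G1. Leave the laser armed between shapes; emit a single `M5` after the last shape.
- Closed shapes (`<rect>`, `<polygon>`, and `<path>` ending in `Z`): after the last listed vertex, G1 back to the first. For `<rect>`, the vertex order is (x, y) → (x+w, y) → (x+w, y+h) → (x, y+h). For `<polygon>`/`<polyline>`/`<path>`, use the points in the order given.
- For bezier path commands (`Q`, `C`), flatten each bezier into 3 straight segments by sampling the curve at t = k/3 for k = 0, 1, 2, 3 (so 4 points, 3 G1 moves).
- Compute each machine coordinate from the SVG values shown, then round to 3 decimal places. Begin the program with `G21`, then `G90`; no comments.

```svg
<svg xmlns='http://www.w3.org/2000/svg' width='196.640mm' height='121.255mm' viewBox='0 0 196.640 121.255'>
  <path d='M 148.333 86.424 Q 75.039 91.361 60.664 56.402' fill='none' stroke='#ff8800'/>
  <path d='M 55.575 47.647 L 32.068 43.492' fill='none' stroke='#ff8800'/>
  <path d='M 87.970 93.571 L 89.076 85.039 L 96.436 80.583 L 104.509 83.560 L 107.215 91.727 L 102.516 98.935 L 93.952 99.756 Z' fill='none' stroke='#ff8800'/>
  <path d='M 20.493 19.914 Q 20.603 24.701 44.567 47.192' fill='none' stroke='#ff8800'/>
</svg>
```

G21
G90
G0 X148.333 Y34.831
M3 S211
G1 X106.017 Y35.973 F3063
G1 X76.794 Y45.980 F3063
G1 X60.664 Y64.853 F3063
G0 X55.575 Y73.608
M3 S211
G1 X32.068 Y77.763 F3063
G0 X87.970 Y27.684
M3 S211
G1 X89.076 Y36.216 F3063
G1 X96.436 Y40.672 F3063
G1 X104.509 Y37.695 F3063
G1 X107.215 Y29.528 F3063
G1 X102.516 Y22.320 F3063
G1 X93.952 Y21.499 F3063
G1 X87.970 Y27.684 F3063
G0 X20.493 Y101.341
M3 S211
G1 X23.217 Y96.183 F3063
G1 X31.241 Y87.090 F3063
G1 X44.567 Y74.063 F3063
M5

Since the viewBox matches the mm dimensions, user units are millimetres directly. The only transform is the Y-flip y_m = 121.255 − y_svg.

Shape 1 is a quadratic bezier drawn with `<path>`. Its stroke #ff8800 means engrave at S211, F3063. After flipping Y the toolpath is (148.333,34.831) → (106.017,35.973) → (76.794,45.980) → (60.664,64.853).

Shape 2 is a line segment drawn with `<path>`. Its stroke #ff8800 means engrave at S211, F3063. After flipping Y the toolpath is (55.575,73.608) → (32.068,77.763).

Shape 3 is a regular polygon drawn with `<path>`. Its stroke #ff8800 means engrave at S211, F3063. After flipping Y the toolpath is (87.970,27.684) → (89.076,36.216) → (96.436,40.672) → (104.509,37.695) → (107.215,29.528) → (102.516,22.320) → (93.952,21.499) → (87.970,27.684), returning to the start.

Shape 4 is a quadratic bezier drawn with `<path>`. Its stroke #ff8800 means engrave at S211, F3063. After flipping Y the toolpath is (20.493,101.341) → (23.217,96.183) → (31.241,87.090) → (44.567,74.063).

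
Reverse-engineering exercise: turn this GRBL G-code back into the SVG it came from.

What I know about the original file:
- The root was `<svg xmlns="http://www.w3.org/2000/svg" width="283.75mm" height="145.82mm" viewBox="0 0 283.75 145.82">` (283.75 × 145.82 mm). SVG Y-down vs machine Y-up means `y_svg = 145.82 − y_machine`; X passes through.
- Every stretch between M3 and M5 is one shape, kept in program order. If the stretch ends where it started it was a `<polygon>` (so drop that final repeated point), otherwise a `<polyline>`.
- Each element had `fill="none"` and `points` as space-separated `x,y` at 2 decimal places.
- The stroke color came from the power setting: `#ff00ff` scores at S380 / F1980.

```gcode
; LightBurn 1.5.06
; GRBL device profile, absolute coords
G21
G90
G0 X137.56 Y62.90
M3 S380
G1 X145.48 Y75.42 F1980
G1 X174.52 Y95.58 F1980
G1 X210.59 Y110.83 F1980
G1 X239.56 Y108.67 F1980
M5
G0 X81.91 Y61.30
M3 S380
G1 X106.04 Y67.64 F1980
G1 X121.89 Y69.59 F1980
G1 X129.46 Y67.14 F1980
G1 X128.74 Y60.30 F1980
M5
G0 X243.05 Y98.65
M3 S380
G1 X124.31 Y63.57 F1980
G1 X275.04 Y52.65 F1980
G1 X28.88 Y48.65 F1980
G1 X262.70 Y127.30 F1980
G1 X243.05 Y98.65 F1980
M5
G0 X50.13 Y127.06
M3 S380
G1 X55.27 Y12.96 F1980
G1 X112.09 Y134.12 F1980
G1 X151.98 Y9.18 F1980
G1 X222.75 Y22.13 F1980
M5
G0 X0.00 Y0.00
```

<svg xmlns="http://www.w3.org/2000/svg" width="283.75mm" height="145.82mm" viewBox="0 0 283.75 145.82">
  <polyline points="137.56,82.92 145.48,70.40 174.52,50.24 210.59,34.99 239.56,37.15" fill="none" stroke="#ff00ff"/>
  <polyline points="81.91,84.52 106.04,78.18 121.89,76.23 129.46,78.68 128.74,85.52" fill="none" stroke="#ff00ff"/>
  <polygon points="243.05,47.17 124.31,82.25 275.04,93.17 28.88,97.17 262.70,18.52" fill="none" stroke="#ff00ff"/>
  <polyline points="50.13,18.76 55.27,132.86 112.09,11.70 151.98,136.64 222.75,123.69" fill="none" stroke="#ff00ff"/>
</svg>

y_svg = 145.82 − y_m. Every run uses S380, so all elements get stroke `#ff00ff` (score).

[1] open run; points: 137.56,82.92 145.48,70.40 174.52,50.24 210.59,34.99 239.56,37.15

[2] open run; points: 81.91,84.52 106.04,78.18 121.89,76.23 129.46,78.68 128.74,85.52

[3] closed run; points: 243.05,47.17 124.31,82.25 275.04,93.17 28.88,97.17 262.70,18.52

[4] open run; points: 50.13,18.76 55.27,132.86 112.09,11.70 151.98,136.64 222.75,123.69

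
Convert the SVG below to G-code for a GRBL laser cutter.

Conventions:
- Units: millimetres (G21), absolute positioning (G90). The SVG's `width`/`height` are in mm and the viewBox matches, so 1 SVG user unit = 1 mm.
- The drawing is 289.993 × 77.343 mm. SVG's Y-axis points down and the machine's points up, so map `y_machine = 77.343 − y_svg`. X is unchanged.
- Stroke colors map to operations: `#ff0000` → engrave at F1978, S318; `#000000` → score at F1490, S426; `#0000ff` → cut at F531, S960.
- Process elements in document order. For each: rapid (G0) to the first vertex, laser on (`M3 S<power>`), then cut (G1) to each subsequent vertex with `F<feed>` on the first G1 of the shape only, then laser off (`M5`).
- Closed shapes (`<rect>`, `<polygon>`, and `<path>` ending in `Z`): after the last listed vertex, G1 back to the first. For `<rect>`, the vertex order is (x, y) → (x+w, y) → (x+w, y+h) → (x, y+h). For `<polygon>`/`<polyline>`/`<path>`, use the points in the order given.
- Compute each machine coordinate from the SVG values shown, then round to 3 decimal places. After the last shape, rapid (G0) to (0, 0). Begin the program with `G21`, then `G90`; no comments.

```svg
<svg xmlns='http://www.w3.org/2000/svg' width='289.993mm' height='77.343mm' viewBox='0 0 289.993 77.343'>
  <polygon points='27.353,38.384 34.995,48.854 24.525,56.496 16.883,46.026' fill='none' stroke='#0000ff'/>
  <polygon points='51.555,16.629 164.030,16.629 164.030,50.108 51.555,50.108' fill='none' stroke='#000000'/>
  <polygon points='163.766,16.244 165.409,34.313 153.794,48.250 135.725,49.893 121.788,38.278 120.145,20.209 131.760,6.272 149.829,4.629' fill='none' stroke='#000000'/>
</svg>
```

G21
G90
G0 X27.353 Y38.959
M3 S960
G1 X34.995 Y28.489 F531
G1 X24.525 Y20.847
G1 X16.883 Y31.317
G1 X27.353 Y38.959
M5
G0 X51.555 Y60.714
M3 S426
G1 X164.030 Y60.714 F1490
G1 X164.030 Y27.235
G1 X51.555 Y27.235
G1 X51.555 Y60.714
M5
G0 X163.766 Y61.099
M3 S426
G1 X165.409 Y43.030 F1490
G1 X153.794 Y29.093
G1 X135.725 Y27.450
G1 X121.788 Y39.065
G1 X120.145 Y57.134
G1 X131.760 Y71.071
G1 X149.829 Y72.714
G1 X163.766 Y61.099
M5
G0 X0.000 Y0.000

Since the viewBox matches the mm dimensions, user units are millimetres directly. The only transform is the Y-flip y_m = 77.343 − y_svg.

Shape 1 is a regular polygon drawn with `<polygon>`. Its stroke #0000ff means cut at S960, F531. After flipping Y the toolpath is (27.353,38.959) → (34.995,28.489) → (24.525,20.847) → (16.883,31.317) → (27.353,38.959), returning to the start.

Shape 2 is a rectangle drawn with `<polygon>`. Its stroke #000000 means score at S426, F1490. After flipping Y the toolpath is (51.555,60.714) → (164.030,60.714) → (164.030,27.235) → (51.555,27.235) → (51.555,60.714), returning to the start.

Shape 3 is a regular polygon drawn with `<polygon>`. Its stroke #000000 means score at S426, F1490. After flipping Y the toolpath is (163.766,61.099) → (165.409,43.030) → (153.794,29.093) → (135.725,27.450) → (121.788,39.065) → (120.145,57.134) → (131.760,71.071) → (149.829,72.714) → (163.766,61.099), returning to the start.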